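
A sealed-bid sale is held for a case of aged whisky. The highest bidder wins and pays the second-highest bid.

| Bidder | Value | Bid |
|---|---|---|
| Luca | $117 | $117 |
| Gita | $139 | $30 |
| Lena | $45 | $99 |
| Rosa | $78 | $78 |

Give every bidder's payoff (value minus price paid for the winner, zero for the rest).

Ranking the bids: Luca $117, then Lena $99, then Rosa $78, then Gita $30.
Luca has the top bid and wins; the price is the second-highest bid, $99.
Luca's payoff = $117 − $99 = $18. All other bidders lose, so their payoff is 0.

Luca $18, Gita $0, Lena $0, Rosa $0.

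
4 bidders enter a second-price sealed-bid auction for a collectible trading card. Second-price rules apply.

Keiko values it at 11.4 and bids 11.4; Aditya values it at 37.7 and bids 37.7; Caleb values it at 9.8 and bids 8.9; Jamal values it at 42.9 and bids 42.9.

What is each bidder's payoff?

Keiko 0.0, Aditya 0.0, Caleb 0.0, Jamal 5.2.

Bids in descending order: Jamal 42.9 > Aditya 37.7 > Keiko 11.4 > Caleb 8.9.
Jamal has the top bid and wins; the price is the second-highest bid, 37.7.
Jamal's payoff = 42.9 − 37.7 = 5.2. All other bidders lose, so their payoff is 0.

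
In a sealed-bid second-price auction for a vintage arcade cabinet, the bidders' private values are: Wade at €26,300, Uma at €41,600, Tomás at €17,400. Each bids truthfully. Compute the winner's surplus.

Winner's surplus: €15,300.

Sorted high to low: Uma €41,600, then Wade €26,300, then Tomás €17,400.
Uma wins with the top bid and pays the second-highest, €26,300.
Surplus = €41,600 − €26,300 = €15,300.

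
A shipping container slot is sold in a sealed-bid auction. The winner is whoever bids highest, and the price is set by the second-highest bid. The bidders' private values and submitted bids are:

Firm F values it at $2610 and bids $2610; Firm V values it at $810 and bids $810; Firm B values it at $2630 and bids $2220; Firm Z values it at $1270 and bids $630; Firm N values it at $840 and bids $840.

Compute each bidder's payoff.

Firm F $390, Firm V $0, Firm B $0, Firm Z $0, Firm N $0.

Bids in descending order: Firm F $2610 > Firm B $2220 > Firm N $840 > Firm V $810 > Firm Z $630.
Firm F has the top bid and wins; the price is the second-highest bid, $2220.
Firm F's payoff = $2610 − $2220 = $390. All other bidders lose, so their payoff is 0.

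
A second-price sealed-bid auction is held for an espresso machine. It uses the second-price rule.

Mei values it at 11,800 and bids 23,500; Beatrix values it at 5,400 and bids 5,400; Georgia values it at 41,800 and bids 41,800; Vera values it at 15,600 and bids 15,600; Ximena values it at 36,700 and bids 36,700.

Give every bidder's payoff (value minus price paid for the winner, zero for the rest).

Mei 0, Beatrix 0, Georgia 5,100, Vera 0, Ximena 0.

Sorted high to low: Georgia 41,800; Ximena 36,700; Mei 23,500; Vera 15,600; Beatrix 5,400.
Georgia has the top bid and wins; the price is the second-highest bid, 36,700.
Georgia's payoff = 41,800 − 36,700 = 5,100. All other bidders lose, so their payoff is 0.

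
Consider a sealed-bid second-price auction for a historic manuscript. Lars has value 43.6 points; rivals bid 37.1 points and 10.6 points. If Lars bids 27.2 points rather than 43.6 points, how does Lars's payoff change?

-6.5 points

The highest competing bid is 37.1 points.
Bidding truthfully at 43.6 points: Lars has the top bid, wins, and pays the second-highest bid 37.1 points. Payoff = 43.6 points − 37.1 points = 6.5 points.
Bidding 27.2 points: the top bid is 37.1 points (a rival), so Lars loses. Payoff = 0.0 points.
Change = 0.0 points − 6.5 points = -6.5 points.
Deviating from a truthful bid can only lose payoff in a second-price auction — never gain.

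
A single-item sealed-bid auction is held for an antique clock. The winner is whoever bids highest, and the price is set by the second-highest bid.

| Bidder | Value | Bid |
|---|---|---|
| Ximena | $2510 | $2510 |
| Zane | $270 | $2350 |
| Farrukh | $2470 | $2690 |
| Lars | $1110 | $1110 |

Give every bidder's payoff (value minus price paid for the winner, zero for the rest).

Ximena $0, Zane $0, Farrukh -$40, Lars $0.

Ranking the bids: Farrukh $2690; Ximena $2510; Zane $2350; Lars $1110.
Farrukh has the top bid and wins; the price is the second-highest bid, $2510.
Farrukh's payoff = $2470 − $2510 = -$40. All other bidders lose, so their payoff is 0.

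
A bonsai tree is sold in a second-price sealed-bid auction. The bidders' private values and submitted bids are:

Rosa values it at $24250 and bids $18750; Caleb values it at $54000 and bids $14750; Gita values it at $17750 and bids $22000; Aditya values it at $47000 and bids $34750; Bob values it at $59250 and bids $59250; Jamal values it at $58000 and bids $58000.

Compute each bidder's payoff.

Payoffs: Rosa $0, Caleb $0, Gita $0, Aditya $0, Bob $1250, Jamal $0.

Bids in descending order: Bob $59250, then Jamal $58000, then Aditya $34750, then Gita $22000, then Rosa $18750, then Caleb $14750.
Bob has the top bid and wins; the price is the second-highest bid, $58000.
Bob's payoff = $59250 − $58000 = $1250. All other bidders lose, so their payoff is 0.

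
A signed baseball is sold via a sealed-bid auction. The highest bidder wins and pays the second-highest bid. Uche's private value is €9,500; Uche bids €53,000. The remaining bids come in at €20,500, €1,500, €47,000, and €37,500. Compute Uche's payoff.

Highest competing bid: €47,000.
Uche's bid €53,000 is the highest overall, so Uche wins and pays the second-highest bid, €47,000.
Payoff = value − price = €9,500 − €47,000 = -€37,500.

Payoff = -€37,500.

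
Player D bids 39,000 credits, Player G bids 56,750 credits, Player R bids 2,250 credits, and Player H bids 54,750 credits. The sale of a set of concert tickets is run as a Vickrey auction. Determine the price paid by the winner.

The winner pays 54,750 credits.

Sorted high to low: Player G 56,750 credits; Player H 54,750 credits; Player D 39,000 credits; Player R 2,250 credits.
Player G has the highest bid, so Player G wins.
The second-highest bid is 54,750 credits, so that is what Player G pays.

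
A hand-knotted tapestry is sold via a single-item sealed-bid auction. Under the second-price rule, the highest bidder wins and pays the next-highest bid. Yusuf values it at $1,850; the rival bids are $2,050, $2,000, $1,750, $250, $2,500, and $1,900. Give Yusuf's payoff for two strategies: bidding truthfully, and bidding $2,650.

The highest competing bid is $2,500.
Bidding truthfully at $1,850: the top bid is $2,500 (a rival), so Yusuf loses. Payoff = $0.
Bidding $2,650: Yusuf has the top bid, wins, and pays the second-highest bid $2,500. Payoff = $1,850 − $2,500 = -$650.
Deviating from a truthful bid can only lose payoff in a second-price auction — never gain.

Truthful: $0; alternative: -$650.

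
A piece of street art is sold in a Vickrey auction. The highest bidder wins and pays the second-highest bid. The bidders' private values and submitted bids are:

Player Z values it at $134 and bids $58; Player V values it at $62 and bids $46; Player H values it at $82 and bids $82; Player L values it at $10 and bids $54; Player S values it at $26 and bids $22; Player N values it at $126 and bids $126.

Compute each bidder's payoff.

Ranking the bids: Player N $126, then Player H $82, then Player Z $58, then Player L $54, then Player V $46, then Player S $22.
Player N has the top bid and wins; the price is the second-highest bid, $82.
Player N's payoff = $126 − $82 = $44. All other bidders lose, so their payoff is 0.

Player Z $0, Player V $0, Player H $0, Player L $0, Player S $0, Player N $44.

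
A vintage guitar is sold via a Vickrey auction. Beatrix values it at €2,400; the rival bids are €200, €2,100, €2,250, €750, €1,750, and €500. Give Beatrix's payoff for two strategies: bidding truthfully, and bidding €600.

The highest competing bid is €2,250.
Bidding truthfully at €2,400: Beatrix has the top bid, wins, and pays the second-highest bid €2,250. Payoff = €2,400 − €2,250 = €150.
Bidding €600: the top bid is €2,250 (a rival), so Beatrix loses. Payoff = €0.

(a) €150  (b) €0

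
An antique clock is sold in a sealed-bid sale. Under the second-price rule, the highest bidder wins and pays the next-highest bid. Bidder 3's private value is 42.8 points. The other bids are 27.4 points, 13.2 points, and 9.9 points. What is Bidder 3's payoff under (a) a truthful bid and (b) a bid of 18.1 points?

Truthful: 15.4 points; alternative: 0.0 points.

The highest competing bid is 27.4 points.
Bidding truthfully at 42.8 points: Bidder 3 has the top bid, wins, and pays the second-highest bid 27.4 points. Payoff = 42.8 points − 27.4 points = 15.4 points.
Bidding 18.1 points: the top bid is 27.4 points (a rival), so Bidder 3 loses. Payoff = 0.0 points.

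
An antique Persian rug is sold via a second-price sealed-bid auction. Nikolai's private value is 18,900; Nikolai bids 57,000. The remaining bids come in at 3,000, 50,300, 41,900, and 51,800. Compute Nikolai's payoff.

Highest competing bid: 51,800.
Nikolai's bid 57,000 is the highest overall, so Nikolai wins and pays the second-highest bid, 51,800.
Payoff = value − price = 18,900 − 51,800 = -32,900.

-32,900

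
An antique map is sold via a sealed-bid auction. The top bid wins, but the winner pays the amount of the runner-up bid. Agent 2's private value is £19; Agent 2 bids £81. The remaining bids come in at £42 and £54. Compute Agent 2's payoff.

Highest competing bid: £54.
Agent 2's bid £81 is the highest overall, so Agent 2 wins and pays the second-highest bid, £54.
Payoff = value − price = £19 − £54 = -£35.

The bidder's payoff: -£35.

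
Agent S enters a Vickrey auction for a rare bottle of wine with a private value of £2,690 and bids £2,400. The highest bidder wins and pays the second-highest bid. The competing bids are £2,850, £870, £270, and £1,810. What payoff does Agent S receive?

Highest competing bid: £2,850.
Agent S's bid £2,400 is not the highest, so Agent S loses, pays nothing, and earns zero payoff.

£0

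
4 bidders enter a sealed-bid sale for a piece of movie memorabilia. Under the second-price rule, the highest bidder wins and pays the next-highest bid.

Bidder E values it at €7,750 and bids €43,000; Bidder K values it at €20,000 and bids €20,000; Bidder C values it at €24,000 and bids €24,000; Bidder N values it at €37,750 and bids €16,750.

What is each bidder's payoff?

Ordered from highest: Bidder E €43,000; Bidder C €24,000; Bidder K €20,000; Bidder N €16,750.
Bidder E has the top bid and wins; the price is the second-highest bid, €24,000.
Bidder E's payoff = €7,750 − €24,000 = -€16,250. All other bidders lose, so their payoff is 0.

Payoffs: Bidder E -€16,250, Bidder K €0, Bidder C €0, Bidder N €0.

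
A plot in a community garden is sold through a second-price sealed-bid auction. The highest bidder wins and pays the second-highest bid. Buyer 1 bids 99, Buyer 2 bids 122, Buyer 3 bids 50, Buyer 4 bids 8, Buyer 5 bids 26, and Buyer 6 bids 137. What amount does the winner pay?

Sorted high to low: Buyer 6 137; Buyer 2 122; Buyer 1 99; Buyer 3 50; Buyer 5 26; Buyer 4 8.
Buyer 6 has the highest bid, so Buyer 6 wins.
The second-highest bid is 122, so that is what Buyer 6 pays.

Price paid: 122.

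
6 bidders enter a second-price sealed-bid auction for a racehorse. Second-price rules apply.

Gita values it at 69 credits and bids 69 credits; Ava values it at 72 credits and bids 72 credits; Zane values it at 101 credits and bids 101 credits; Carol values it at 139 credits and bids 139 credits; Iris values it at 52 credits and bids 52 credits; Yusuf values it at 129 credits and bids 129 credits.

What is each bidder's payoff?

Payoffs: Gita 0 credits, Ava 0 credits, Zane 0 credits, Carol 10 credits, Iris 0 credits, Yusuf 0 credits.

Ordered from highest: Carol 139 credits; Yusuf 129 credits; Zane 101 credits; Ava 72 credits; Gita 69 credits; Iris 52 credits.
Carol has the top bid and wins; the price is the second-highest bid, 129 credits.
Carol's payoff = 139 credits − 129 credits = 10 credits. All other bidders lose, so their payoff is 0.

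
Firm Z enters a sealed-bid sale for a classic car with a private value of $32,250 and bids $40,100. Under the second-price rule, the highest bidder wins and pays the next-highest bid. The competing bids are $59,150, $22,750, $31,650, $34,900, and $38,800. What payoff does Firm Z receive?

$0

Highest competing bid: $59,150.
Firm Z's bid $40,100 is not the highest, so Firm Z loses, pays nothing, and earns zero payoff.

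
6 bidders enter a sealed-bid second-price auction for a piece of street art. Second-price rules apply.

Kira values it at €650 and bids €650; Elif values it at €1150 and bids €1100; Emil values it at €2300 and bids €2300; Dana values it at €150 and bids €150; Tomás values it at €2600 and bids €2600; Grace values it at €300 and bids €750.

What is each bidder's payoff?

Ranking the bids: Tomás €2600, then Emil €2300, then Elif €1100, then Grace €750, then Kira €650, then Dana €150.
Tomás has the top bid and wins; the price is the second-highest bid, €2300.
Tomás's payoff = €2600 − €2300 = €300. All other bidders lose, so their payoff is 0.

Payoffs: Kira €0, Elif €0, Emil €0, Dana €0, Tomás €300, Grace €0.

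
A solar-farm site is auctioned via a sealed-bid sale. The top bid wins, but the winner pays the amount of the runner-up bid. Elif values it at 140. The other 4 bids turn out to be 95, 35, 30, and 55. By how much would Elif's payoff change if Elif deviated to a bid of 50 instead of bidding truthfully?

The highest competing bid is 95.
Bidding truthfully at 140: Elif has the top bid, wins, and pays the second-highest bid 95. Payoff = 140 − 95 = 45.
Bidding 50: the top bid is 95 (a rival), so Elif loses. Payoff = 0.
Change = 0 − 45 = -45.
This is the dominant-strategy logic: truthful bidding weakly beats any alternative.

Payoff change: -45.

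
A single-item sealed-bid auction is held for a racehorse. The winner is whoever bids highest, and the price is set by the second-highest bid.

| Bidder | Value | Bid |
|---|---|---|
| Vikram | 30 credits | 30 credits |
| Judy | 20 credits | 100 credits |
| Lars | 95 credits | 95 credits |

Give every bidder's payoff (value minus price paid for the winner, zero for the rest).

Ranking the bids: Judy 100 credits, then Lars 95 credits, then Vikram 30 credits.
Judy has the top bid and wins; the price is the second-highest bid, 95 credits.
Judy's payoff = 20 credits − 95 credits = -75 credits. All other bidders lose, so their payoff is 0.

Payoffs: Vikram 0 credits, Judy -75 credits, Lars 0 credits.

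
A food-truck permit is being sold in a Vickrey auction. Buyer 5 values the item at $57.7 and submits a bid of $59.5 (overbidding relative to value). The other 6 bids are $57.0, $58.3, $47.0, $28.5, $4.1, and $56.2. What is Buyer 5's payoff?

Highest competing bid: $58.3.
Buyer 5's bid $59.5 is the highest overall, so Buyer 5 wins and pays the second-highest bid, $58.3.
Payoff = value − price = $57.7 − $58.3 = -$0.6.
Overbidding won the item at a price above value — truthful bidding would have avoided this loss.

Payoff = -$0.6.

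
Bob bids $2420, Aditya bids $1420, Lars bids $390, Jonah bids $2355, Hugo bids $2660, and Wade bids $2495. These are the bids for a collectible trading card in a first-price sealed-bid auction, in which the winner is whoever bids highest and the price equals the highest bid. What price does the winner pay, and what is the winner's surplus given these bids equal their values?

Sorted high to low: Hugo $2660; Wade $2495; Bob $2420; Jonah $2355; Aditya $1420; Lars $390.
Hugo is the highest bidder, so Hugo wins.
Under the first-price rule, the price is the highest bid: $2660.
Surplus = $2660 − $2660 = $0.

The winner pays $2660 for a surplus of $0.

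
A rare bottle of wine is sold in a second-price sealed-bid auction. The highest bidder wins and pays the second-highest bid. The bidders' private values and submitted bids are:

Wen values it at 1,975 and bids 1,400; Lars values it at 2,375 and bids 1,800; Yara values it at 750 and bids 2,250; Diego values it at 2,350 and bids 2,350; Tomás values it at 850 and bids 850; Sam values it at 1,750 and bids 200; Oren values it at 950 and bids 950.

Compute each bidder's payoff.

Ranking the bids: Diego 2,350 > Yara 2,250 > Lars 1,800 > Wen 1,400 > Oren 950 > Tomás 850 > Sam 200.
Diego has the top bid and wins; the price is the second-highest bid, 2,250.
Diego's payoff = 2,350 − 2,250 = 100. All other bidders lose, so their payoff is 0.

Wen 0, Lars 0, Yara 0, Diego 100, Tomás 0, Sam 0, Oren 0.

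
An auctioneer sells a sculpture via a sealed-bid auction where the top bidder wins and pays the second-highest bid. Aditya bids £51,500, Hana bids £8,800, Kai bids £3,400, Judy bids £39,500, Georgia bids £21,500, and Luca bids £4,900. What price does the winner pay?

£39,500

Ranking the bids: Aditya £51,500, then Judy £39,500, then Georgia £21,500, then Hana £8,800, then Luca £4,900, then Kai £3,400.
Aditya is the highest bidder, so Aditya wins.
Under the second-price rule, the price is the second-highest bid: £39,500.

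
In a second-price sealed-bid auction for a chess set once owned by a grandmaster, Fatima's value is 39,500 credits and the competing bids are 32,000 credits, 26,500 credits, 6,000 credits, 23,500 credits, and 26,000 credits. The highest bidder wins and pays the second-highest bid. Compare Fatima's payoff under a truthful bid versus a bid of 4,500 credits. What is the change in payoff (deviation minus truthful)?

-7,500 credits

The highest competing bid is 32,000 credits.
Bidding truthfully at 39,500 credits: Fatima has the top bid, wins, and pays the second-highest bid 32,000 credits. Payoff = 39,500 credits − 32,000 credits = 7,500 credits.
Bidding 4,500 credits: the top bid is 32,000 credits (a rival), so Fatima loses. Payoff = 0 credits.
Change = 0 credits − 7,500 credits = -7,500 credits.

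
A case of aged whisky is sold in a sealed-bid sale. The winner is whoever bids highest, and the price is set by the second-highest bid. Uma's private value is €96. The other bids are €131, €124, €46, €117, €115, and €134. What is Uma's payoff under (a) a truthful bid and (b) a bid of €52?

(a) €0  (b) €0

The highest competing bid is €134.
Bidding truthfully at €96: the top bid is €134 (a rival), so Uma loses. Payoff = €0.
Bidding €52: the top bid is €134 (a rival), so Uma loses. Payoff = €0.
The bid only affects whether you win, not the price — here both bids land on the same side of the top rival bid, so the deviation is payoff-neutral.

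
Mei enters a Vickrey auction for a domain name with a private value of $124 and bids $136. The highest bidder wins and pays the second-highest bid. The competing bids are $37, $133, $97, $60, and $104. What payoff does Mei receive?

-$9

Highest competing bid: $133.
Mei's bid $136 is the highest overall, so Mei wins and pays the second-highest bid, $133.
Payoff = value − price = $124 − $133 = -$9.
Overbidding won the item at a price above value — truthful bidding would have avoided this loss.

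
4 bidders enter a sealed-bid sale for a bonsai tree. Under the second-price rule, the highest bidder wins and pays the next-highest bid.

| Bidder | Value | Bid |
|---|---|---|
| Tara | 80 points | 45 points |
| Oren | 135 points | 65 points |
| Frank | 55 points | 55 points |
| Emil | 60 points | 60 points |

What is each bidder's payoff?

Sorted high to low: Oren 65 points > Emil 60 points > Frank 55 points > Tara 45 points.
Oren has the top bid and wins; the price is the second-highest bid, 60 points.
Oren's payoff = 135 points − 60 points = 75 points. All other bidders lose, so their payoff is 0.

Tara 0 points, Oren 75 points, Frank 0 points, Emil 0 points.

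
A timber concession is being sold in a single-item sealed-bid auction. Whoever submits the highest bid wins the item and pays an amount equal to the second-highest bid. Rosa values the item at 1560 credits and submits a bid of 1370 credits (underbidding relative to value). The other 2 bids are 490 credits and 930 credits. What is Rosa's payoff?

630 credits

Highest competing bid: 930 credits.
Rosa's bid 1370 credits is the highest overall, so Rosa wins and pays the second-highest bid, 930 credits.
Payoff = value − price = 1560 credits − 930 credits = 630 credits.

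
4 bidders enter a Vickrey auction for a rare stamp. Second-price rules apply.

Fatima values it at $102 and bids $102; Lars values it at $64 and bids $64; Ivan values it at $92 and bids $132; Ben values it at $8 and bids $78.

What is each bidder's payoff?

Fatima $0, Lars $0, Ivan -$10, Ben $0.

Bids in descending order: Ivan $132; Fatima $102; Ben $78; Lars $64.
Ivan has the top bid and wins; the price is the second-highest bid, $102.
Ivan's payoff = $92 − $102 = -$10. All other bidders lose, so their payoff is 0.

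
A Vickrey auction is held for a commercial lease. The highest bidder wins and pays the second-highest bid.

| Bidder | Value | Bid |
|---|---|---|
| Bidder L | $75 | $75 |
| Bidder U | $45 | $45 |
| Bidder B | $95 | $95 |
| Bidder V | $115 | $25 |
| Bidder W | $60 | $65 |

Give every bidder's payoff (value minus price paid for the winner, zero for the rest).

Payoffs: Bidder L $0, Bidder U $0, Bidder B $20, Bidder V $0, Bidder W $0.

Sorted high to low: Bidder B $95, then Bidder L $75, then Bidder W $65, then Bidder U $45, then Bidder V $25.
Bidder B has the top bid and wins; the price is the second-highest bid, $75.
Bidder B's payoff = $95 − $75 = $20. All other bidders lose, so their payoff is 0.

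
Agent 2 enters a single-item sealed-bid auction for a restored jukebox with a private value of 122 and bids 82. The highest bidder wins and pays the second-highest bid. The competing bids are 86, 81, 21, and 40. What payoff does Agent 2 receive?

Payoff = 0.

Highest competing bid: 86.
Agent 2's bid 82 is not the highest, so Agent 2 loses, pays nothing, and earns zero payoff.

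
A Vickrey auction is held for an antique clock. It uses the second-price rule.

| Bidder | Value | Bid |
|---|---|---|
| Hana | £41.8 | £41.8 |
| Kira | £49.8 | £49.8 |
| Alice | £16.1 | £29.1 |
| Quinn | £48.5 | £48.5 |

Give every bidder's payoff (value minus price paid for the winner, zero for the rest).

Bids in descending order: Kira £49.8 > Quinn £48.5 > Hana £41.8 > Alice £29.1.
Kira has the top bid and wins; the price is the second-highest bid, £48.5.
Kira's payoff = £49.8 − £48.5 = £1.3. All other bidders lose, so their payoff is 0.

Payoffs: Hana £0.0, Kira £1.3, Alice £0.0, Quinn £0.0.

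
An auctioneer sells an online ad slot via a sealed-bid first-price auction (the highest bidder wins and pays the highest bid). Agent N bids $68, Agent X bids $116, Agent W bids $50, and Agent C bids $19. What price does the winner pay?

Ranking the bids: Agent X $116 > Agent N $68 > Agent W $50 > Agent C $19.
Agent X is the highest bidder, so Agent X wins.
Under the first-price rule, the price is the highest bid: $116.

The winner pays $116.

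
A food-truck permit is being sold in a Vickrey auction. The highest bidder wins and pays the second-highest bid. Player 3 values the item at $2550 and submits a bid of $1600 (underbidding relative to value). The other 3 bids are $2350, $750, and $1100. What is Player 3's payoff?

The bidder's payoff: $0.

Highest competing bid: $2350.
Player 3's bid $1600 is not the highest, so Player 3 loses, pays nothing, and earns zero payoff.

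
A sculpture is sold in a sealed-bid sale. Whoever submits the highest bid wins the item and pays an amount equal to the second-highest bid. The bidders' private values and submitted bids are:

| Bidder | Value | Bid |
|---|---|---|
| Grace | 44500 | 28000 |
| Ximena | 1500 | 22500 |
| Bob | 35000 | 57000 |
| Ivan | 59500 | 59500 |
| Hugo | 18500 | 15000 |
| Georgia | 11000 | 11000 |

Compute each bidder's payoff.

Grace 0, Ximena 0, Bob 0, Ivan 2500, Hugo 0, Georgia 0.

Ranking the bids: Ivan 59500 > Bob 57000 > Grace 28000 > Ximena 22500 > Hugo 15000 > Georgia 11000.
Ivan has the top bid and wins; the price is the second-highest bid, 57000.
Ivan's payoff = 59500 − 57000 = 2500. All other bidders lose, so their payoff is 0.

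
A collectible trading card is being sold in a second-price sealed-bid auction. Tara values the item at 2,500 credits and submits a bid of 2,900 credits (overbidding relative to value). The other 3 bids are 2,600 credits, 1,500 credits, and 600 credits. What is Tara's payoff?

Tara's payoff: -100 credits.

Highest competing bid: 2,600 credits.
Tara's bid 2,900 credits is the highest overall, so Tara wins and pays the second-highest bid, 2,600 credits.
Payoff = value − price = 2,500 credits − 2,600 credits = -100 credits.
Overbidding won the item at a price above value — truthful bidding would have avoided this loss.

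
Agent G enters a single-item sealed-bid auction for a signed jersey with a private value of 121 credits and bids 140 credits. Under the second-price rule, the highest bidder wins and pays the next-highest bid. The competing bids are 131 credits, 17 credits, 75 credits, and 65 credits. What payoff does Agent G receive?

Payoff = -10 credits.

Highest competing bid: 131 credits.
Agent G's bid 140 credits is the highest overall, so Agent G wins and pays the second-highest bid, 131 credits.
Payoff = value − price = 121 credits − 131 credits = -10 credits.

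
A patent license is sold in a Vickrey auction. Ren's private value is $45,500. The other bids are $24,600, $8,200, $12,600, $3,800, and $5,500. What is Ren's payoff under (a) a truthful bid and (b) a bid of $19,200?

(a) $20,900  (b) $0

The highest competing bid is $24,600.
Bidding truthfully at $45,500: Ren has the top bid, wins, and pays the second-highest bid $24,600. Payoff = $45,500 − $24,600 = $20,900.
Bidding $19,200: the top bid is $24,600 (a rival), so Ren loses. Payoff = $0.
Deviating from a truthful bid can only lose payoff in a second-price auction — never gain.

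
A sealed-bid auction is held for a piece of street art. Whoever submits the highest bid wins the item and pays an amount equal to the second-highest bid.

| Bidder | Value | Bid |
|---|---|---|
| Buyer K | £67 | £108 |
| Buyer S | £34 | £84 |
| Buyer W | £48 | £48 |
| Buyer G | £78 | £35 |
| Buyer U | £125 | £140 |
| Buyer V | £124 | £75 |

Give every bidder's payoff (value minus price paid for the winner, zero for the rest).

Buyer K £0, Buyer S £0, Buyer W £0, Buyer G £0, Buyer U £17, Buyer V £0.

Sorted high to low: Buyer U £140 > Buyer K £108 > Buyer S £84 > Buyer V £75 > Buyer W £48 > Buyer G £35.
Buyer U has the top bid and wins; the price is the second-highest bid, £108.
Buyer U's payoff = £125 − £108 = £17. All other bidders lose, so their payoff is 0.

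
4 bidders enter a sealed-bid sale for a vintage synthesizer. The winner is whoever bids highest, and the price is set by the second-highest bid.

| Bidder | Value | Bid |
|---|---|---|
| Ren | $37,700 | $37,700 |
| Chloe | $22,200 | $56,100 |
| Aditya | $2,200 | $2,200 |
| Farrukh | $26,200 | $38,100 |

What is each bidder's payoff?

Ordered from highest: Chloe $56,100, then Farrukh $38,100, then Ren $37,700, then Aditya $2,200.
Chloe has the top bid and wins; the price is the second-highest bid, $38,100.
Chloe's payoff = $22,200 − $38,100 = -$15,900. All other bidders lose, so their payoff is 0.

Payoffs: Ren $0, Chloe -$15,900, Aditya $0, Farrukh $0.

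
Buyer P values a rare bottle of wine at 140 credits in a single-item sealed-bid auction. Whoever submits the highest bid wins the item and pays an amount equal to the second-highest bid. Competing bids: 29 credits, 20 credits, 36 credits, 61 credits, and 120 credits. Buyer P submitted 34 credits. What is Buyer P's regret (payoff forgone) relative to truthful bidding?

20 credits

The highest competing bid is 120 credits.
Bidding truthfully at 140 credits: Buyer P has the top bid, wins, and pays the second-highest bid 120 credits. Payoff = 140 credits − 120 credits = 20 credits.
Bidding 34 credits: the top bid is 120 credits (a rival), so Buyer P loses. Payoff = 0 credits.
Regret = truthful payoff − actual payoff = 20 credits − 0 credits = 20 credits.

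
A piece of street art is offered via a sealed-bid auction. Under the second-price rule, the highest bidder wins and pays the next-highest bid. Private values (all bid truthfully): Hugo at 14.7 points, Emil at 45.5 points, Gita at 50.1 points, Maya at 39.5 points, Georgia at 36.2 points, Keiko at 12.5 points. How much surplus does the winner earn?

Surplus = 4.6 points.

Ranking the bids: Gita 50.1 points; Emil 45.5 points; Maya 39.5 points; Georgia 36.2 points; Hugo 14.7 points; Keiko 12.5 points.
Gita wins with the top bid and pays the second-highest, 45.5 points.
Surplus = 50.1 points − 45.5 points = 4.6 points.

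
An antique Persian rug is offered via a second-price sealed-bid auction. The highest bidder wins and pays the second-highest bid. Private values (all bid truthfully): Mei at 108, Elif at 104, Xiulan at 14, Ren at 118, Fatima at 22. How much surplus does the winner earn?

Ordered from highest: Ren 118; Mei 108; Elif 104; Fatima 22; Xiulan 14.
Ren wins with the top bid and pays the second-highest, 108.
Surplus = 118 − 108 = 10.

10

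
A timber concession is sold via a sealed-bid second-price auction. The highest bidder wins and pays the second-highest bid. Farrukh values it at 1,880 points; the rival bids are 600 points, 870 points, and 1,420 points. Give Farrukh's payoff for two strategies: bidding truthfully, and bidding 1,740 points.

Truthful: 460 points; alternative: 460 points.

The highest competing bid is 1,420 points.
Bidding truthfully at 1,880 points: Farrukh has the top bid, wins, and pays the second-highest bid 1,420 points. Payoff = 1,880 points − 1,420 points = 460 points.
Bidding 1,740 points: Farrukh has the top bid, wins, and pays the second-highest bid 1,420 points. Payoff = 1,880 points − 1,420 points = 460 points.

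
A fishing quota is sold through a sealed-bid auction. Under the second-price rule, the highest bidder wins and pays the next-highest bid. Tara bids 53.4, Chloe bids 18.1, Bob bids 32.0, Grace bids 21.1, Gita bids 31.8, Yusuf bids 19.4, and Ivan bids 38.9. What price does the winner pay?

38.9

Sorted high to low: Tara 53.4; Ivan 38.9; Bob 32.0; Gita 31.8; Grace 21.1; Yusuf 19.4; Chloe 18.1.
Tara has the highest bid, so Tara wins.
The second-highest bid is 38.9, so that is what Tara pays.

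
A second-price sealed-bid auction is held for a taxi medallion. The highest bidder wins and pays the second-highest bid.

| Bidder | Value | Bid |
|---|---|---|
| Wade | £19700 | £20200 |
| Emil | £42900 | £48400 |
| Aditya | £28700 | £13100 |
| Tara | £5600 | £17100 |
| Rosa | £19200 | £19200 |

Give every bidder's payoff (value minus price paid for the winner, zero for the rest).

Ordered from highest: Emil £48400, then Wade £20200, then Rosa £19200, then Tara £17100, then Aditya £13100.
Emil has the top bid and wins; the price is the second-highest bid, £20200.
Emil's payoff = £42900 − £20200 = £22700. All other bidders lose, so their payoff is 0.

Wade £0, Emil £22700, Aditya £0, Tara £0, Rosa £0.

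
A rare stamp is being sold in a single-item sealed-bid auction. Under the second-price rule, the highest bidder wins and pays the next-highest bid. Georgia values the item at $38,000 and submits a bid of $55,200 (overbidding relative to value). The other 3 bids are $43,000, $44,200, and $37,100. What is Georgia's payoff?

Highest competing bid: $44,200.
Georgia's bid $55,200 is the highest overall, so Georgia wins and pays the second-highest bid, $44,200.
Payoff = value − price = $38,000 − $44,200 = -$6,200.
Overbidding won the item at a price above value — truthful bidding would have avoided this loss.

-$6,200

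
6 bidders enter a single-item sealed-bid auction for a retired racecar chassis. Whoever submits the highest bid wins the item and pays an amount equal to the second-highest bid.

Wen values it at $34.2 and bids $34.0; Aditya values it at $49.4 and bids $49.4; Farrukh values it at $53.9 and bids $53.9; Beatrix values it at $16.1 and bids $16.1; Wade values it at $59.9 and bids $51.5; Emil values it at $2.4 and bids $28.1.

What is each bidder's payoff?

Payoffs: Wen $0.0, Aditya $0.0, Farrukh $2.4, Beatrix $0.0, Wade $0.0, Emil $0.0.

Ordered from highest: Farrukh $53.9, then Wade $51.5, then Aditya $49.4, then Wen $34.0, then Emil $28.1, then Beatrix $16.1.
Farrukh has the top bid and wins; the price is the second-highest bid, $51.5.
Farrukh's payoff = $53.9 − $51.5 = $2.4. All other bidders lose, so their payoff is 0.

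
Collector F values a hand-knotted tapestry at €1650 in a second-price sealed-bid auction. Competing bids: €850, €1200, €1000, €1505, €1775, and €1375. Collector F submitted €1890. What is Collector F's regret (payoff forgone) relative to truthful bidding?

€125

The highest competing bid is €1775.
Bidding truthfully at €1650: the top bid is €1775 (a rival), so Collector F loses. Payoff = €0.
Bidding €1890: Collector F has the top bid, wins, and pays the second-highest bid €1775. Payoff = €1650 − €1775 = -€125.
Regret = truthful payoff − actual payoff = €0 − -€125 = €125.
Deviating from a truthful bid can only lose payoff in a second-price auction — never gain.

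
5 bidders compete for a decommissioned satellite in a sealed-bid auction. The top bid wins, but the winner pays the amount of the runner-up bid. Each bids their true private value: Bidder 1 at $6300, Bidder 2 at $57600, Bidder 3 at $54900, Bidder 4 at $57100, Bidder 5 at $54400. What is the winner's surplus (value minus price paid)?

Surplus = $500.

Ordered from highest: Bidder 2 $57600, then Bidder 4 $57100, then Bidder 3 $54900, then Bidder 5 $54400, then Bidder 1 $6300.
Bidder 2 wins with the top bid and pays the second-highest, $57100.
Surplus = $57600 − $57100 = $500.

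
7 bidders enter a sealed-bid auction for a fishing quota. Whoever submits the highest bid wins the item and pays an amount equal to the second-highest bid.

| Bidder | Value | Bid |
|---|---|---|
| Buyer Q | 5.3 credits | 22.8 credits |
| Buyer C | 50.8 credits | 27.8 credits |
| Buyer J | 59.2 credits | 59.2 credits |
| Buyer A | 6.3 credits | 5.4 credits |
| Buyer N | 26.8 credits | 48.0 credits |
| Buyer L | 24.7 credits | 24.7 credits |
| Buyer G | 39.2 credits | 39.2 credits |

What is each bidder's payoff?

Bids in descending order: Buyer J 59.2 credits; Buyer N 48.0 credits; Buyer G 39.2 credits; Buyer C 27.8 credits; Buyer L 24.7 credits; Buyer Q 22.8 credits; Buyer A 5.4 credits.
Buyer J has the top bid and wins; the price is the second-highest bid, 48.0 credits.
Buyer J's payoff = 59.2 credits − 48.0 credits = 11.2 credits. All other bidders lose, so their payoff is 0.

Payoffs: Buyer Q 0.0 credits, Buyer C 0.0 credits, Buyer J 11.2 credits, Buyer A 0.0 credits, Buyer N 0.0 credits, Buyer L 0.0 credits, Buyer G 0.0 credits.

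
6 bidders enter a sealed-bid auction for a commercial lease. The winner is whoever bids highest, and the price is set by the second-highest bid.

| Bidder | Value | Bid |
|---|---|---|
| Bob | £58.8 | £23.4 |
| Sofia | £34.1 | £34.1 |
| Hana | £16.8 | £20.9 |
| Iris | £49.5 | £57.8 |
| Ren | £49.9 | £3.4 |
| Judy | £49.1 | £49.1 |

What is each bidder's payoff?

Bob £0.0, Sofia £0.0, Hana £0.0, Iris £0.4, Ren £0.0, Judy £0.0.

Ranking the bids: Iris £57.8; Judy £49.1; Sofia £34.1; Bob £23.4; Hana £20.9; Ren £3.4.
Iris has the top bid and wins; the price is the second-highest bid, £49.1.
Iris's payoff = £49.5 − £49.1 = £0.4. All other bidders lose, so their payoff is 0.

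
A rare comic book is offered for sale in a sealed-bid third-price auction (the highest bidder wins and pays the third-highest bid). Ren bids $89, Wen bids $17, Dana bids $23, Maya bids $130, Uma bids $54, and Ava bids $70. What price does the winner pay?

Sorted high to low: Maya $130, then Ren $89, then Ava $70, then Uma $54, then Dana $23, then Wen $17.
Maya is the highest bidder, so Maya wins.
Under the third-price rule, the price is the third-highest bid: $70.

Price paid: $70.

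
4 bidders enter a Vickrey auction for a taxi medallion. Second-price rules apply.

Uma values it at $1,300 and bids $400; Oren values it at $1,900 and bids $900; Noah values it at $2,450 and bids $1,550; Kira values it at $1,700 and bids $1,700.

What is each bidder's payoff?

Ordered from highest: Kira $1,700, then Noah $1,550, then Oren $900, then Uma $400.
Kira has the top bid and wins; the price is the second-highest bid, $1,550.
Kira's payoff = $1,700 − $1,550 = $150. All other bidders lose, so their payoff is 0.

Payoffs: Uma $0, Oren $0, Noah $0, Kira $150.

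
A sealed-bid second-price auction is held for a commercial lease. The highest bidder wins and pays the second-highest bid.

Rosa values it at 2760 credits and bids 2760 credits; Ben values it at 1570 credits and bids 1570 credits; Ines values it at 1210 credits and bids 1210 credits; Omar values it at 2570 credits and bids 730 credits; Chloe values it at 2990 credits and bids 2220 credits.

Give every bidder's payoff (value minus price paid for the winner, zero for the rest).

Sorted high to low: Rosa 2760 credits > Chloe 2220 credits > Ben 1570 credits > Ines 1210 credits > Omar 730 credits.
Rosa has the top bid and wins; the price is the second-highest bid, 2220 credits.
Rosa's payoff = 2760 credits − 2220 credits = 540 credits. All other bidders lose, so their payoff is 0.

Rosa 540 credits, Ben 0 credits, Ines 0 credits, Omar 0 credits, Chloe 0 credits.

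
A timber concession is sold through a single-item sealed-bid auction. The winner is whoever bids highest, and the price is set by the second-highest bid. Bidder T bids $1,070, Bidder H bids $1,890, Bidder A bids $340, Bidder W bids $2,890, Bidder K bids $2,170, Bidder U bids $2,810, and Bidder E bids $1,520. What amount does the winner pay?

The winner pays $2,810.

Sorted high to low: Bidder W $2,890; Bidder U $2,810; Bidder K $2,170; Bidder H $1,890; Bidder E $1,520; Bidder T $1,070; Bidder A $340.
Bidder W has the highest bid, so Bidder W wins.
The second-highest bid is $2,810, so that is what Bidder W pays.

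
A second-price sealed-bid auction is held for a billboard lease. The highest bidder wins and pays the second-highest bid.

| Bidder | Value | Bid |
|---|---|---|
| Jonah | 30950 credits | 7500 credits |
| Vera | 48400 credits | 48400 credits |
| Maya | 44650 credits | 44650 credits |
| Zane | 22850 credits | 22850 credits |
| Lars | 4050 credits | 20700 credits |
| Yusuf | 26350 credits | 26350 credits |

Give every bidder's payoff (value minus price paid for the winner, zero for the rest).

Bids in descending order: Vera 48400 credits > Maya 44650 credits > Yusuf 26350 credits > Zane 22850 credits > Lars 20700 credits > Jonah 7500 credits.
Vera has the top bid and wins; the price is the second-highest bid, 44650 credits.
Vera's payoff = 48400 credits − 44650 credits = 3750 credits. All other bidders lose, so their payoff is 0.

Jonah 0 credits, Vera 3750 credits, Maya 0 credits, Zane 0 credits, Lars 0 credits, Yusuf 0 credits.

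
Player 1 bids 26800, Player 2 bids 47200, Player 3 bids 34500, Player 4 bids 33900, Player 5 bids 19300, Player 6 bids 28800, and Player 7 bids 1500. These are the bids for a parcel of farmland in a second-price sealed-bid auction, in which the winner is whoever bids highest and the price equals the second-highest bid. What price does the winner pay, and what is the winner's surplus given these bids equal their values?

Sorted high to low: Player 2 47200 > Player 3 34500 > Player 4 33900 > Player 6 28800 > Player 1 26800 > Player 5 19300 > Player 7 1500.
Player 2 is the highest bidder, so Player 2 wins.
Under the second-price rule, the price is the second-highest bid: 34500.
Surplus = 47200 − 34500 = 12700.

The winner pays 34500 for a surplus of 12700.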